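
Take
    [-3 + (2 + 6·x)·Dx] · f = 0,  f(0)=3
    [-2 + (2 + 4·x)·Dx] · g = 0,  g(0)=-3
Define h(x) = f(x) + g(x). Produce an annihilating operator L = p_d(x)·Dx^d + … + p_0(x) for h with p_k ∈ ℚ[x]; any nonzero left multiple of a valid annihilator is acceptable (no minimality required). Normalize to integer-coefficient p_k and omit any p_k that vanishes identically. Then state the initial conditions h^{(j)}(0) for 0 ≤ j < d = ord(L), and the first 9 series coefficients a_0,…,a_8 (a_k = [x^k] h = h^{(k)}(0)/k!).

f: a_k = 3, 9/2, -27/8, 81/16, -1215/128, 5103/256, -45927/1024, 216513/2048, -8444007/32768, …
g: a_k = -3, -3, 3/2, -3/2, 15/8, -21/8, 63/16, -99/16, 1287/128, …
Sum ⇒ L₀ = lclm(L_f,L_g) in ℚ(x)⟨Dx⟩.
L = -3 + (5 + 12·x)·Dx + (2 + 10·x + 12·x^2)·Dx^2  (order 2).
h: a_k = 0, 3/2, -15/8, 57/16, -975/128, 4431/256, -41895/1024, 203841/2048, -8114535/32768, …
ICs: h(0) = 0, h′(0) = 3/2.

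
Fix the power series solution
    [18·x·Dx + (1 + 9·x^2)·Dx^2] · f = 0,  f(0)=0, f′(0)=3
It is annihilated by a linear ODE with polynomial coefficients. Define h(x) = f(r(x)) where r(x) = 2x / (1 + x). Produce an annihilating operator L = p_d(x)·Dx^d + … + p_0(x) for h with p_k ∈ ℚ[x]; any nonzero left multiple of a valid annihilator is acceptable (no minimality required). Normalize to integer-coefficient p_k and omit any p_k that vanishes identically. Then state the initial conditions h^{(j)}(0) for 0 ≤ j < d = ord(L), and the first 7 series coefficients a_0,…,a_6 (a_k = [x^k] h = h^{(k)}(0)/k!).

f: a_k = 0, 3, 0, -9, 0, 243/5, 0, …
h₀=f(r): pull back L_f along r ⇒ L₀.
L = (2 + 74·x)·Dx + (1 + 2·x + 37·x^2)·Dx^2  (order 2).
h: a_k = 0, 6, -6, -66, 210, 5646/5, -7062, …
ICs: h(0) = 0, h′(0) = 6.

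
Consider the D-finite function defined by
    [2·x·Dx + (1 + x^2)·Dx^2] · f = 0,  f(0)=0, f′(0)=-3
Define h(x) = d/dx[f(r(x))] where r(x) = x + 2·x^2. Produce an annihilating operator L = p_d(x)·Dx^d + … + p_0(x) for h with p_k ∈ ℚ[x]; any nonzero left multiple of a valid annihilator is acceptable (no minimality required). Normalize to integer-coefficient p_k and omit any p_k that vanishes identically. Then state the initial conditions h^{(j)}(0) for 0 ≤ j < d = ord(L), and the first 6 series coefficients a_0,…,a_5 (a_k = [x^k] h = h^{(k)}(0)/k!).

L = (-4 + 2·x + 16·x^2 + 48·x^3 + 48·x^4) + (1 + 4·x + x^2 + 8·x^3 + 20·x^4 + 16·x^5)·Dx  (order 1).
h: a_k = -3, -12, 3, 24, 57, 12, …
ICs: h(0) = -3.

f: a_k = 0, -3, 0, 1, 0, -3/5, …
Substitute x→r, Dx→(1/r')Dx; clear ⇒ L₀.
Differentiate: ansatz ord ≤ ord L₀ ⇒ L.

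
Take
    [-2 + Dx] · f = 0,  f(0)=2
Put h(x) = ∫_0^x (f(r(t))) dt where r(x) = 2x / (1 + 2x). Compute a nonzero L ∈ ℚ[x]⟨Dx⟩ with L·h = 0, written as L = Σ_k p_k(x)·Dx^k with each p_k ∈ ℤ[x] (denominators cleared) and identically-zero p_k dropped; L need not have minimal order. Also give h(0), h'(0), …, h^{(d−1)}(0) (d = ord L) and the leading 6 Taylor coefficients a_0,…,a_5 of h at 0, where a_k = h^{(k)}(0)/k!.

L = -4·Dx + (1 + 4·x + 4·x^2)·Dx^2  (order 2).
h: a_k = 0, 2, 4, 0, -8/3, 64/15, …
ICs: h(0) = 0, h′(0) = 2.

f: a_k = 2, 4, 4, 8/3, 4/3, 8/15, …
h₀=f(r): pull back L_f along r ⇒ L₀.
h=∫h₀ ⇒ L = L₀·Dx.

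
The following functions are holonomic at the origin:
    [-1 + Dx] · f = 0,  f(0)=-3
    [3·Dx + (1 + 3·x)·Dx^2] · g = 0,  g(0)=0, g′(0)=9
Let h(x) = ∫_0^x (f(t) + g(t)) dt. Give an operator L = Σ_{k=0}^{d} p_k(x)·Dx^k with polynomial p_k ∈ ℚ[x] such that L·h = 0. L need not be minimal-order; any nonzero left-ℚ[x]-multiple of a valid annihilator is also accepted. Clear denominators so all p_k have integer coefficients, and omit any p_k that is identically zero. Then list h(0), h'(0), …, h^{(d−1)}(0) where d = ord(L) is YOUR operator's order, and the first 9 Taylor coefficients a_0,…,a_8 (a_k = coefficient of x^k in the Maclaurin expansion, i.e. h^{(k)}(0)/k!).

f: a_k = -3, -3, -3/2, -1/2, -1/8, -1/40, -1/240, -1/1680, -1/13440, …
g: a_k = 0, 9, -27/2, 27, -243/4, 729/5, -729/2, 6561/7, -19683/8, …
f+g: L₀ = lclm(L_f,L_g), ord ≤ 1+2.
h=∫₀ˣh₀: take L = L₀·Dx.
L = (-21 - 9·x)·Dx^2 + (17 - 6·x - 9·x^2)·Dx^3 + (4 + 15·x + 9·x^2)·Dx^4  (order 4).
h: a_k = 0, -3, 3, -5, 53/8, -487/40, 5831/240, -87481/1680, 1574639/13440, …
ICs: h(0) = 0, h′(0) = -3, h′′(0) = 6, h′′′(0) = -30.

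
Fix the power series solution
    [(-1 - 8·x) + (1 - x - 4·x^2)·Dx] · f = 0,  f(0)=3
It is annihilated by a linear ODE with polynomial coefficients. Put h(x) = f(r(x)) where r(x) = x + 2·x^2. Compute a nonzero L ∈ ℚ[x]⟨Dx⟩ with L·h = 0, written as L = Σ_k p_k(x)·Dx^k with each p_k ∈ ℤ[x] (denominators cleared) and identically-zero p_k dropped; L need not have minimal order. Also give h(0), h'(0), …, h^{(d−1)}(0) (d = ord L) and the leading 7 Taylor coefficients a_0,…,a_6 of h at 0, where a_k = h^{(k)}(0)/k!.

f: a_k = 3, 3, 15, 27, 87, 195, 543, …
Substitute x→r, Dx→(1/r')Dx; clear ⇒ L₀.
L = (1 + 12·x + 48·x^2 + 64·x^3) + (-1 + x + 6·x^2 + 16·x^3 + 16·x^4)·Dx  (order 1).
h: a_k = 3, 3, 21, 87, 309, 1215, 4797, …
ICs: h(0) = 3.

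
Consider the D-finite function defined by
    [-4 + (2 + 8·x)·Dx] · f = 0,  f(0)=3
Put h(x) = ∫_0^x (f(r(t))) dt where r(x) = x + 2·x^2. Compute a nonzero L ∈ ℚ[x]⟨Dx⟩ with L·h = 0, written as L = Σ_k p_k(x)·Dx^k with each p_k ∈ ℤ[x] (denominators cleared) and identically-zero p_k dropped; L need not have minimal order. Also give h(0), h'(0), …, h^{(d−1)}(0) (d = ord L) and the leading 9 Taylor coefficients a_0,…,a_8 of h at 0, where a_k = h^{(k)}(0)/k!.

f: a_k = 3, 6, -6, 12, -30, 84, -252, 792, -2574, …
Change of var in L_f (x↦r) gives L₀.
∫: right-multiply L₀ by Dx.
L = (-2 - 8·x)·Dx + (1 + 4·x + 8·x^2)·Dx^2  (order 2).
h: a_k = 0, 3, 3, 2, -3, 18/5, -2, -36/7, 21, …
ICs: h(0) = 0, h′(0) = 3.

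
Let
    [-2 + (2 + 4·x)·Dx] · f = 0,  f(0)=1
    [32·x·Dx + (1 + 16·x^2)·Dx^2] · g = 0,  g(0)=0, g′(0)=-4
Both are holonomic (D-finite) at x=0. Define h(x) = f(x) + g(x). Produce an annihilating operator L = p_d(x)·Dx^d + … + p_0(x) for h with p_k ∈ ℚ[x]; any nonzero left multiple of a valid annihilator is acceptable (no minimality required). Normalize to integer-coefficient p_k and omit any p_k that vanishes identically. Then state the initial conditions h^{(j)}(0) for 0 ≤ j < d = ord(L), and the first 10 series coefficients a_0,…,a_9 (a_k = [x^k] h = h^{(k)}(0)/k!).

L = (-32 - 160·x + 1536·x^2 + 1536·x^3)·Dx + (-35 - 128·x + 1312·x^2 + 6144·x^3 + 5376·x^4)·Dx^2 + (-1 + 30·x + 96·x^2 + 576·x^3 + 1792·x^4 + 1536·x^5)·Dx^3  (order 3).
h: a_k = 1, -3, -1/2, 131/6, -5/8, -8157/40, -21/16, 262375/112, -429/128, -33547997/1152, …
ICs: h(0) = 1, h′(0) = -3, h′′(0) = -1.

f: a_k = 1, 1, -1/2, 1/2, -5/8, 7/8, -21/16, 33/16, -429/128, 715/128, …
g: a_k = 0, -4, 0, 64/3, 0, -1024/5, 0, 16384/7, 0, -262144/9, …
L₀ := lclm(L_f,L_g); ord L₀ ≤ 1+2.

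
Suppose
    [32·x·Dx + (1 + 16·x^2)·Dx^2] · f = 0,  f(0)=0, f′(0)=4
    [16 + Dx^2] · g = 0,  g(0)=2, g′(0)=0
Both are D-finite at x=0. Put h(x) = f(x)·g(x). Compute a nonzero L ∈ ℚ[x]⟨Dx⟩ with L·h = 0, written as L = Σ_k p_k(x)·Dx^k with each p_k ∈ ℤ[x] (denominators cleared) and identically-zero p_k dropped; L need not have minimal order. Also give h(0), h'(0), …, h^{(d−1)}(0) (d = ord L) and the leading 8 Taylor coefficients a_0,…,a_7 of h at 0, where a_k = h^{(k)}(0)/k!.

L = (1280 + 53248·x^2 + 360448·x^4 + 2097152·x^6 + 8388608·x^8) + (1536·x + 40960·x^3 + 393216·x^5 + 2097152·x^7)·Dx + (96 + 4096·x^2 + 36864·x^4 + 262144·x^6 + 1048576·x^8)·Dx^2 + (96·x + 2560·x^3 + 24576·x^5 + 131072·x^7)·Dx^3 + (1 + 48·x^2 + 896·x^4 + 8192·x^6 + 32768·x^8)·Dx^4  (order 4).
h: a_k = 0, 8, 0, -320/3, 0, 12544/15, 0, -2664448/315, …
ICs: h(0) = 0, h′(0) = 8, h′′(0) = 0, h′′′(0) = -640.

f: a_k = 0, 4, 0, -64/3, 0, 1024/5, 0, -16384/7, …
g: a_k = 2, 0, -16, 0, 64/3, 0, -512/45, 0, …
f·g: L₀ = L_f ⊗_s L_g, ord ≤ 2·2.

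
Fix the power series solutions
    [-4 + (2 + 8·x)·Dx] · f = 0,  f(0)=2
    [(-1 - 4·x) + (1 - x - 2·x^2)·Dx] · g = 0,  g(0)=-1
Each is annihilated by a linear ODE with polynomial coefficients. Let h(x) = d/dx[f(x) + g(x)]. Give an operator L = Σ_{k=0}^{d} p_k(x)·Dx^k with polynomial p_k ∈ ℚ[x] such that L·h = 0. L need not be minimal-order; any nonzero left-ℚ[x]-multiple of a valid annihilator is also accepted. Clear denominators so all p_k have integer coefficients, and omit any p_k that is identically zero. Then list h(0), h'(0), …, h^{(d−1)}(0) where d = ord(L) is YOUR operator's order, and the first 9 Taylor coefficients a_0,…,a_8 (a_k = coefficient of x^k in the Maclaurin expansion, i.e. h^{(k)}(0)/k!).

L = (-66 - 300·x - 720·x^2 - 480·x^3 - 480·x^4) + (-9 - 180·x - 954·x^2 - 1872·x^3 - 1800·x^4 - 1440·x^5)·Dx + (4 + 33·x + 69·x^2 - 28·x^3 - 228·x^4 - 480·x^5 - 320·x^6)·Dx^2  (order 2).
h: a_k = 3, -14, 9, -124, 175, -1266, 3101, -15096, 48411, …
ICs: h(0) = 3, h′(0) = -14.

f: a_k = 2, 4, -4, 8, -20, 56, -168, 528, -1716, …
g: a_k = -1, -1, -3, -5, -11, -21, -43, -85, -171, …
f+g: L₀ = lclm(L_f,L_g), ord ≤ 1+1.
Differentiate: ansatz ord ≤ ord L₀ ⇒ L.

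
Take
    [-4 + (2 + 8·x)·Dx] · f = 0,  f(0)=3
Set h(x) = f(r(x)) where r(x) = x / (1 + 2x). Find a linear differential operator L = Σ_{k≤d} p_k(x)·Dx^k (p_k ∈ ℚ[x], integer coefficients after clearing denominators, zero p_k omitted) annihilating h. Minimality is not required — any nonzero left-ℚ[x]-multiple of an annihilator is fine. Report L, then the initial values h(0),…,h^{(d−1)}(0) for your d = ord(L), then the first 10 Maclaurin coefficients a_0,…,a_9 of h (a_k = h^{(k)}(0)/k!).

L = -2 + (1 + 8·x + 12·x^2)·Dx  (order 1).
h: a_k = 3, 6, -18, 60, -222, 900, -3924, 18072, -86670, 428388, …
ICs: h(0) = 3.

f: a_k = 3, 6, -6, 12, -30, 84, -252, 792, -2574, 8580, …
h₀=f(r): pull back L_f along r ⇒ L₀.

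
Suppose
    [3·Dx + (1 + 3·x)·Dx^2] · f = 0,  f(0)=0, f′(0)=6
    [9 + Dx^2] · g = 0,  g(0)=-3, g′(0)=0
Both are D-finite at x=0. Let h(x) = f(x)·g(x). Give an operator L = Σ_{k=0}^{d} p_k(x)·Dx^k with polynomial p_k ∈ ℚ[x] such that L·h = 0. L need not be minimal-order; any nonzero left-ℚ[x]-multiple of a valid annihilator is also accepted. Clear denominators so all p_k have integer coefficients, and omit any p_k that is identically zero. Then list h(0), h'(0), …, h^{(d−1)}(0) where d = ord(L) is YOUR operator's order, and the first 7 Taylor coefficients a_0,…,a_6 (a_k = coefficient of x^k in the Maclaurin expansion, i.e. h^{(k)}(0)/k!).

L = (-81 + 486·x + 4617·x^2 + 11664·x^3 + 8748·x^4) + (36 + 540·x + 1944·x^2 + 1944·x^3)·Dx + (180·x + 1134·x^2 + 2592·x^3 + 1944·x^4)·Dx^2 + (4 + 60·x + 216·x^2 + 216·x^3)·Dx^3 + (1 + 14·x + 69·x^2 + 144·x^3 + 108·x^4)·Dx^4  (order 4).
h: a_k = 0, -18, 27, 27, 0, -2187/20, 2187/8, …
ICs: h(0) = 0, h′(0) = -18, h′′(0) = 54, h′′′(0) = 162.

f: a_k = 0, 6, -9, 18, -81/2, 486/5, -243, …
g: a_k = -3, 0, 27/2, 0, -81/8, 0, 243/80, …
Product ⇒ symmetric product L₀, ord ≤ 4.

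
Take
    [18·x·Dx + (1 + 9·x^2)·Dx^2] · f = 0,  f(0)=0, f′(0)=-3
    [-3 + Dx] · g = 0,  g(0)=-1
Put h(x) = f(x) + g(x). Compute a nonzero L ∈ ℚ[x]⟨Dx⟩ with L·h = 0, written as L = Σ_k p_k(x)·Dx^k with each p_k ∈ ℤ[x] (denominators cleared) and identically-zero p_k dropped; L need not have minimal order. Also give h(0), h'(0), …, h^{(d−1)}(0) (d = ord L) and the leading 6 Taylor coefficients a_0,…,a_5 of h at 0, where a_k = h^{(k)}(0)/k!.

f: a_k = 0, -3, 0, 9, 0, -243/5, …
g: a_k = -1, -3, -9/2, -9/2, -27/8, -81/40, …
h₀=f+g: left-lcm gives L₀, ord ≤ 3.
L = (18 - 108·x - 162·x^2)·Dx + (-9 + 27·x + 27·x^2 - 81·x^3)·Dx^2 + (1 + 3·x + 9·x^2 + 27·x^3)·Dx^3  (order 3).
h: a_k = -1, -6, -9/2, 9/2, -27/8, -405/8, …
ICs: h(0) = -1, h′(0) = -6, h′′(0) = -9.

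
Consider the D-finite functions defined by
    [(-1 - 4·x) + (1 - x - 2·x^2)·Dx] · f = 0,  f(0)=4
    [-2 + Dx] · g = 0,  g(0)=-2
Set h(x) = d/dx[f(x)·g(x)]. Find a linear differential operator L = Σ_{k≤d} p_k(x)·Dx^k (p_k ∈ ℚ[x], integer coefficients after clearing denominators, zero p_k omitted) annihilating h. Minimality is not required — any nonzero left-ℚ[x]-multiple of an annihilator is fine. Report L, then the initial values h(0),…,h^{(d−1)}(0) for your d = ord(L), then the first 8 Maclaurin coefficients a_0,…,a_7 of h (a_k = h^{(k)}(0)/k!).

L = (14 + 16·x - 12·x^2 - 16·x^3 + 16·x^4) + (-3 + x + 12·x^2 - 8·x^4)·Dx  (order 1).
h: a_k = -24, -112, -344, -928, -6952/3, -83536/15, -64936/5, -9353536/315, …
ICs: h(0) = -24.

f: a_k = 4, 4, 12, 20, 44, 84, 172, 340, …
g: a_k = -2, -4, -4, -8/3, -4/3, -8/15, -8/45, -16/315, …
f·g: L₀ = L_f ⊗_s L_g, ord ≤ 1·1.
Derive L from L₀ (diff closure).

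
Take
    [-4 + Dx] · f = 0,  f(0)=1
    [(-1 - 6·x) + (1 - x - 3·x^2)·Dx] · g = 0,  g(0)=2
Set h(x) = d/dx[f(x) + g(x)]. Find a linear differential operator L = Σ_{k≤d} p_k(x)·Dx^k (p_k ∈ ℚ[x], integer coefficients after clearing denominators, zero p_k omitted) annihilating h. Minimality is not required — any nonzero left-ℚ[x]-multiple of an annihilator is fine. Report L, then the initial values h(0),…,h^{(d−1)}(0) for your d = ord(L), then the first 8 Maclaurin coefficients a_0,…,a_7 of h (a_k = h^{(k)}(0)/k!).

L = (20 + 496·x + 552·x^2 + 2160·x^3 + 1296·x^4) + (-13 - 112·x - 298·x^2 - 516·x^3 + 360·x^4 + 432·x^5)·Dx + (2 - 3·x + 40·x^2 - 6·x^3 - 171·x^4 - 108·x^5)·Dx^2  (order 2).
h: a_k = 6, 32, 74, 584/3, 1328/3, 17972/15, 137734/45, 2564416/315, …
ICs: h(0) = 6, h′(0) = 32.

f: a_k = 1, 4, 8, 32/3, 32/3, 128/15, 256/45, 1024/315, …
g: a_k = 2, 2, 8, 14, 38, 80, 194, 434, …
f+g: L₀ = lclm(L_f,L_g), ord ≤ 1+1.
Differentiate: ansatz ord ≤ ord L₀ ⇒ L.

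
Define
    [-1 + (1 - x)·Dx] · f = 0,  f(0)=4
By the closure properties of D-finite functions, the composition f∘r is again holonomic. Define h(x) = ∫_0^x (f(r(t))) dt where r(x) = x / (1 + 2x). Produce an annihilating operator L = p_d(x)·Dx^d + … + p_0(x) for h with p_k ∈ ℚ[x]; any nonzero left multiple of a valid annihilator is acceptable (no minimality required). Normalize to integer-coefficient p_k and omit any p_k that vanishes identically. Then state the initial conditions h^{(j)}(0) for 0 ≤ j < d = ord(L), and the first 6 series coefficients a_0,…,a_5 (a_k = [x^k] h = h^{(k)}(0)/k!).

f: a_k = 4, 4, 4, 4, 4, 4, …
f∘r: x↦r, Dx↦Dx/r' in L_f ⇒ L₀.
Integrate: L := L₀·Dx.
L = -Dx + (1 + 3·x + 2·x^2)·Dx^2  (order 2).
h: a_k = 0, 4, 2, -4/3, 1, -4/5, …
ICs: h(0) = 0, h′(0) = 4.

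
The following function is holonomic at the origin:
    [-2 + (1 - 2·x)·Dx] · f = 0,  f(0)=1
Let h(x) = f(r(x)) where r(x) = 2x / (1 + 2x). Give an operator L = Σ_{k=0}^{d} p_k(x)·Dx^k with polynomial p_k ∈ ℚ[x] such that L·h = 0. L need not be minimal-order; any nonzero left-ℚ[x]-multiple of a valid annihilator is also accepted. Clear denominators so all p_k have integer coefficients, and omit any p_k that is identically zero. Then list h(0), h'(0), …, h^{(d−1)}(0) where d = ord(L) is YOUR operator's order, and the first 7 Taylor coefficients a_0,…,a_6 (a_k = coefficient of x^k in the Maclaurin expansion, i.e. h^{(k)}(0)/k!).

L = 4 + (-1 + 4·x^2)·Dx  (order 1).
h: a_k = 1, 4, 8, 16, 32, 64, 128, …
ICs: h(0) = 1.

f: a_k = 1, 2, 4, 8, 16, 32, 64, …
L₀ from L_f via x↦r, Dx↦r'^{-1}Dx.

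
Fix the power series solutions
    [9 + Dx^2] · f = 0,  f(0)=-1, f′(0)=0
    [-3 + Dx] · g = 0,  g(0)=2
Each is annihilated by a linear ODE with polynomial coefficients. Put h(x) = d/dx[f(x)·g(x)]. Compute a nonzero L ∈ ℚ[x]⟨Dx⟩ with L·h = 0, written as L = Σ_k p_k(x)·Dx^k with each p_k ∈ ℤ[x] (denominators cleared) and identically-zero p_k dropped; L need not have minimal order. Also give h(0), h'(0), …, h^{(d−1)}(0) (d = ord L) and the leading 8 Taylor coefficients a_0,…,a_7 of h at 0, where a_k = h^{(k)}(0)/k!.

f: a_k = -1, 0, 9/2, 0, -27/8, 0, 81/80, 0, …
g: a_k = 2, 6, 9, 9, 27/4, 81/20, 81/40, 243/280, …
Product ⇒ symmetric product L₀, ord ≤ 2.
Derive L from L₀ (diff closure).
L = 18 - 6·Dx + Dx^2  (order 2).
h: a_k = -6, 0, 54, 108, 81, 0, -243/5, -1458/35, …
ICs: h(0) = -6, h′(0) = 0.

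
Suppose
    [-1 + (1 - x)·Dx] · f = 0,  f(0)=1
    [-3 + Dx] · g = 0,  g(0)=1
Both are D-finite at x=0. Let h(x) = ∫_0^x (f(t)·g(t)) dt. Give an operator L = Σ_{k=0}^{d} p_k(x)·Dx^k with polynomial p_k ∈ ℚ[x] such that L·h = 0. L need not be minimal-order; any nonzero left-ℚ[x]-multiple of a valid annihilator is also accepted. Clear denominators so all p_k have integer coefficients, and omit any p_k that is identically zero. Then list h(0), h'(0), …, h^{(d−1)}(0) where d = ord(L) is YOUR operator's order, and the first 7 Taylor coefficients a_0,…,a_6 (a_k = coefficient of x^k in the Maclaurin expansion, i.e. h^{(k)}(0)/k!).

L = (4 - 3·x)·Dx + (-1 + x)·Dx^2  (order 2).
h: a_k = 0, 1, 2, 17/6, 13/4, 131/40, 46/15, …
ICs: h(0) = 0, h′(0) = 1.

f: a_k = 1, 1, 1, 1, 1, 1, 1, …
g: a_k = 1, 3, 9/2, 9/2, 27/8, 81/40, 81/80, …
Sym-product of L_f,L_g gives L₀ (≤ ord 1).
Integrate: L := L₀·Dx.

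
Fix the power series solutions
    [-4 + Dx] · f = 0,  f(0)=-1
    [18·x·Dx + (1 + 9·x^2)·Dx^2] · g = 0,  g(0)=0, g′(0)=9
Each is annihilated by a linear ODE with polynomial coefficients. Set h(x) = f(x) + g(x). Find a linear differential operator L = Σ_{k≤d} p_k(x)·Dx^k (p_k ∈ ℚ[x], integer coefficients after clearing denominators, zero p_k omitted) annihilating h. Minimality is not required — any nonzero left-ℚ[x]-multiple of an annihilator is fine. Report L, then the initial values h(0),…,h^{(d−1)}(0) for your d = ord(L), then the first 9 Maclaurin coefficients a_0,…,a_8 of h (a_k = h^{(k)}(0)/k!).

L = (36 - 144·x - 972·x^2 - 1296·x^3)·Dx + (-17 + 99·x^2 - 648·x^4)·Dx^2 + (2 + 9·x + 36·x^2 + 81·x^3 + 162·x^4)·Dx^3  (order 3).
h: a_k = -1, 5, -8, -113/3, -32/3, 2059/15, -256/45, -296269/315, -512/315, …
ICs: h(0) = -1, h′(0) = 5, h′′(0) = -16.

f: a_k = -1, -4, -8, -32/3, -32/3, -128/15, -256/45, -1024/315, -512/315, …
g: a_k = 0, 9, 0, -27, 0, 729/5, 0, -6561/7, 0, …
L₀ := lclm(L_f,L_g); ord L₀ ≤ 1+2.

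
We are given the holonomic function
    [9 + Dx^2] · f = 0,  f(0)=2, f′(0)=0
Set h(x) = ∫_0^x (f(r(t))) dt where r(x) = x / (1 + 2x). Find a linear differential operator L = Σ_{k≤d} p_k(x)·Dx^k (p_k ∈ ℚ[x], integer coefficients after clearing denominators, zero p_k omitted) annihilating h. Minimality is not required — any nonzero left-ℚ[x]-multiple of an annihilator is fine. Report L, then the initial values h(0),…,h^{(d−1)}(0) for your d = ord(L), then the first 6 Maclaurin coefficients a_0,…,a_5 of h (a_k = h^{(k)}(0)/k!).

f: a_k = 2, 0, -9, 0, 27/4, 0, …
L₀ from L_f via x↦r, Dx↦r'^{-1}Dx.
h=∫h₀ ⇒ L = L₀·Dx.
L = 9·Dx + (4 + 24·x + 48·x^2 + 32·x^3)·Dx^2 + (1 + 8·x + 24·x^2 + 32·x^3 + 16·x^4)·Dx^3  (order 3).
h: a_k = 0, 2, 0, -3, 9, -81/4, …
ICs: h(0) = 0, h′(0) = 2, h′′(0) = 0.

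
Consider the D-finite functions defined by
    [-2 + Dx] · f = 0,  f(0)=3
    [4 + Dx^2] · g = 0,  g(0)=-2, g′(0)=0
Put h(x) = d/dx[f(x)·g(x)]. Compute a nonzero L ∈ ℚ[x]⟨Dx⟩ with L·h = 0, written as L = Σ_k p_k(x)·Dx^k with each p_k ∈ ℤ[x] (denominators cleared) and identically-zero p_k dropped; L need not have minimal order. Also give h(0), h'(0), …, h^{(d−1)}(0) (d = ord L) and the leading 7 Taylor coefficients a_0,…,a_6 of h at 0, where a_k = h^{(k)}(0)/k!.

L = 8 - 4·Dx + Dx^2  (order 2).
h: a_k = -12, 0, 48, 64, 32, 0, -128/15, …
ICs: h(0) = -12, h′(0) = 0.

f: a_k = 3, 6, 6, 4, 2, 4/5, 4/15, …
g: a_k = -2, 0, 4, 0, -4/3, 0, 8/45, …
L₀ := L_f ⊗_s L_g (sym. prod.), ord ≤ 2.
h=h₀': d/dx-closure on L₀ ⇒ L.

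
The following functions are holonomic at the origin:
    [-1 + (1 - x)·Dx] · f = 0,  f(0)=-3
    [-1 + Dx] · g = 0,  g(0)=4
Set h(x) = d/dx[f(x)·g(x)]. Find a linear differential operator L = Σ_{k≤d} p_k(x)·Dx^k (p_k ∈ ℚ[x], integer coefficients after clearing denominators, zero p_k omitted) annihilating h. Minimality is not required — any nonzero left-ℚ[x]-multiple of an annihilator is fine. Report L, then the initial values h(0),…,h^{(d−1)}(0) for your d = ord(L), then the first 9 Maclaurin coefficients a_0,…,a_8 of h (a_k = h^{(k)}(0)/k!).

L = (5 - 4·x + x^2) + (-2 + 3·x - x^2)·Dx  (order 1).
h: a_k = -24, -60, -96, -130, -163, -1957/10, -685/3, -109601/420, -98641/336, …
ICs: h(0) = -24.

f: a_k = -3, -3, -3, -3, -3, -3, -3, -3, -3, …
g: a_k = 4, 4, 2, 2/3, 1/6, 1/30, 1/180, 1/1260, 1/10080, …
f·g: L₀ = L_f ⊗_s L_g, ord ≤ 1·1.
Derive L from L₀ (diff closure).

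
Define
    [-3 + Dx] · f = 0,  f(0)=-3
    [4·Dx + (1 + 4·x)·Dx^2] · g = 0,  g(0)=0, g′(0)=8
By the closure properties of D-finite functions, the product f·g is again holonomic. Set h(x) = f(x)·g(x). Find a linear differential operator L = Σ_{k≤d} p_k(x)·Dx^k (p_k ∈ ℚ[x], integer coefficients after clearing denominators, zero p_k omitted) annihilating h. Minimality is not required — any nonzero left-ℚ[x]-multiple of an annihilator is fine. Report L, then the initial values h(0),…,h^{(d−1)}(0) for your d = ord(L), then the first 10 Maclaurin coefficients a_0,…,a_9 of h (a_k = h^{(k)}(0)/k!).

f: a_k = -3, -9, -27/2, -27/2, -81/8, -243/40, -243/80, -729/560, -2187/4480, -729/4480, …
g: a_k = 0, 8, -16, 128/3, -128, 2048/5, -4096/3, 32768/7, -16384, 524288/9, …
Product ⇒ symmetric product L₀, ord ≤ 2.
L = (-3 + 36·x) + (-2 - 24·x)·Dx + (1 + 4·x)·Dx^2  (order 2).
h: a_k = 0, -24, -24, -92, 108, -2589/5, 1675, -414129/70, 209991/10, -25385597/336, …
ICs: h(0) = 0, h′(0) = -24.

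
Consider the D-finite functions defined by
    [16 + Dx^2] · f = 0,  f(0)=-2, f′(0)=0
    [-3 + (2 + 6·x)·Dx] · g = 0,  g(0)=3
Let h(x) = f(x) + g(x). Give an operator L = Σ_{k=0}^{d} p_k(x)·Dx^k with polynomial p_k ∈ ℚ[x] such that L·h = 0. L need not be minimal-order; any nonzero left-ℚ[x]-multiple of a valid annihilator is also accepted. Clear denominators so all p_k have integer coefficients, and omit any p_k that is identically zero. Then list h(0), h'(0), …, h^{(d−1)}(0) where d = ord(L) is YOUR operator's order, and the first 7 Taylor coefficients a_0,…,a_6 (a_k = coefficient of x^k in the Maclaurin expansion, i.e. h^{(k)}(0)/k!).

L = (-4368 - 18432·x - 27648·x^2) + (1760 + 17568·x + 55296·x^2 + 55296·x^3)·Dx + (-273 - 1152·x - 1728·x^2)·Dx^2 + (110 + 1098·x + 3456·x^2 + 3456·x^3)·Dx^3  (order 3).
h: a_k = 1, 9/2, 101/8, 81/16, -11837/384, 5103/256, -1542427/46080, …
ICs: h(0) = 1, h′(0) = 9/2, h′′(0) = 101/4.

f: a_k = -2, 0, 16, 0, -64/3, 0, 512/45, …
g: a_k = 3, 9/2, -27/8, 81/16, -1215/128, 5103/256, -45927/1024, …
L₀ := lclm(L_f,L_g); ord L₀ ≤ 2+1.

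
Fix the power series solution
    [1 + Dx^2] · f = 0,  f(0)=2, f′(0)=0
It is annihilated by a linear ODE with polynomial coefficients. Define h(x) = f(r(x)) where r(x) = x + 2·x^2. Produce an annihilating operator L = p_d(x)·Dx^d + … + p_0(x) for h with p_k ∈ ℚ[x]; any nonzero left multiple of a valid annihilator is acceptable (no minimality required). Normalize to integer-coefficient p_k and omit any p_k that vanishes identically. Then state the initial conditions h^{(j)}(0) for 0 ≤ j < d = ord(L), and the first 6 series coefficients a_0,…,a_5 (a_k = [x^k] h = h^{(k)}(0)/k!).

f: a_k = 2, 0, -1, 0, 1/12, 0, …
Substitute x→r, Dx→(1/r')Dx; clear ⇒ L₀.
L = (1 + 12·x + 48·x^2 + 64·x^3) - 4·Dx + (1 + 4·x)·Dx^2  (order 2).
h: a_k = 2, 0, -1, -4, -47/12, 2/3, …
ICs: h(0) = 2, h′(0) = 0.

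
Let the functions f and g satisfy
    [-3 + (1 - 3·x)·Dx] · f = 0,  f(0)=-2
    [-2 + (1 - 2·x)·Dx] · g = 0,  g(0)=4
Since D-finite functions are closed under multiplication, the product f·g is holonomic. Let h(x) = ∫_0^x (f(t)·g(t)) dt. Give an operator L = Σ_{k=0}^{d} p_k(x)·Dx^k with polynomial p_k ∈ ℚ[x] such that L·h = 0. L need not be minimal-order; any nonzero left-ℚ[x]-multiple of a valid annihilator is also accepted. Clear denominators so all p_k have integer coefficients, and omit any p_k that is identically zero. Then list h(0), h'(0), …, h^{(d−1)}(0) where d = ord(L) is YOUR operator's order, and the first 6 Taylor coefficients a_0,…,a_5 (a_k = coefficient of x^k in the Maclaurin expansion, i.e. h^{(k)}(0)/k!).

f: a_k = -2, -6, -18, -54, -162, -486, …
g: a_k = 4, 8, 16, 32, 64, 128, …
Sym-product of L_f,L_g gives L₀ (≤ ord 1).
h=∫h₀ ⇒ L = L₀·Dx.
L = (-5 + 12·x)·Dx + (1 - 5·x + 6·x^2)·Dx^2  (order 2).
h: a_k = 0, -8, -20, -152/3, -130, -1688/5, …
ICs: h(0) = 0, h′(0) = -8.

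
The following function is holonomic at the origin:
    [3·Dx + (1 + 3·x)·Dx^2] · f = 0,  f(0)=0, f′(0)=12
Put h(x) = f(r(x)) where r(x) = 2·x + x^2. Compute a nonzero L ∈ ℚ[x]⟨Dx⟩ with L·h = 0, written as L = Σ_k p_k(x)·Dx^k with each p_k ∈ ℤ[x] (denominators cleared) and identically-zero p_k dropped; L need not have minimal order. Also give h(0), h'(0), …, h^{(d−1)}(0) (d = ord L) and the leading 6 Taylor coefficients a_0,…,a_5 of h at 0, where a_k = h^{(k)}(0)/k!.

f: a_k = 0, 12, -18, 36, -81, 972/5, …
h₀=f(r): pull back L_f along r ⇒ L₀.
L = (5 + 6·x + 3·x^2)·Dx + (1 + 7·x + 9·x^2 + 3·x^3)·Dx^2  (order 2).
h: a_k = 0, 24, -60, 216, -882, 19224/5, …
ICs: h(0) = 0, h′(0) = 24.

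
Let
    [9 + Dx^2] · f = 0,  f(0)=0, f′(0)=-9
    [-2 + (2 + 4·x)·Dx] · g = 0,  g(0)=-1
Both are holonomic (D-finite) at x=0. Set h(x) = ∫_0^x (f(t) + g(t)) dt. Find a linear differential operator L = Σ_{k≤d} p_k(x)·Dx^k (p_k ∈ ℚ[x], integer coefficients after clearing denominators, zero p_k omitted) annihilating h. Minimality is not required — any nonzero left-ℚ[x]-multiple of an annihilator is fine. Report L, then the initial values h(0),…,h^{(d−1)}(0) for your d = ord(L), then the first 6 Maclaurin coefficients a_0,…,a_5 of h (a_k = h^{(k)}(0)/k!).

f: a_k = 0, -9, 0, 27/2, 0, -243/40, …
g: a_k = -1, -1, 1/2, -1/2, 5/8, -7/8, …
L₀ := lclm(L_f,L_g); ord L₀ ≤ 2+1.
h=∫h₀ ⇒ L = L₀·Dx.
L = (-54 - 162·x - 162·x^2)·Dx + (36 + 234·x + 486·x^2 + 324·x^3)·Dx^2 + (-6 - 18·x - 18·x^2)·Dx^3 + (4 + 26·x + 54·x^2 + 36·x^3)·Dx^4  (order 4).
h: a_k = 0, -1, -5, 1/6, 13/4, 1/8, …
ICs: h(0) = 0, h′(0) = -1, h′′(0) = -10, h′′′(0) = 1.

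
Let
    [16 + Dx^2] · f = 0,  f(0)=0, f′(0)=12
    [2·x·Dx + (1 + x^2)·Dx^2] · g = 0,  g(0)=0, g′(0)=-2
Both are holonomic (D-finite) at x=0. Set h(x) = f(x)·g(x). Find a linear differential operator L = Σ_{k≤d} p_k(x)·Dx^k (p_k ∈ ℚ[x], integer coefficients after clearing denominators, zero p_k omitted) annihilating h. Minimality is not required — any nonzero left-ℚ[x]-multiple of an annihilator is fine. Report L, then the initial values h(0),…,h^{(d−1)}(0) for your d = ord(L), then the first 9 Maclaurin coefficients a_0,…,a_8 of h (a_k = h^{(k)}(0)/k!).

f: a_k = 0, 12, 0, -32, 0, 128/5, 0, -1024/105, 0, …
g: a_k = 0, -2, 0, 2/3, 0, -2/5, 0, 2/7, 0, …
Product ⇒ symmetric product L₀, ord ≤ 4.
L = (5440 + 19136·x^2 + 25856·x^4 + 16384·x^6 + 4096·x^8) + (1152·x + 3200·x^3 + 3072·x^5 + 1024·x^7)·Dx + (612 + 2252·x^2 + 3168·x^4 + 2048·x^6 + 512·x^8)·Dx^2 + (72·x + 200·x^3 + 192·x^5 + 64·x^7)·Dx^3 + (17 + 66·x^2 + 97·x^4 + 64·x^6 + 16·x^8)·Dx^4  (order 4).
h: a_k = 0, 0, -24, 0, 72, 0, -232/3, 0, 264/5, …
ICs: h(0) = 0, h′(0) = 0, h′′(0) = -48, h′′′(0) = 0.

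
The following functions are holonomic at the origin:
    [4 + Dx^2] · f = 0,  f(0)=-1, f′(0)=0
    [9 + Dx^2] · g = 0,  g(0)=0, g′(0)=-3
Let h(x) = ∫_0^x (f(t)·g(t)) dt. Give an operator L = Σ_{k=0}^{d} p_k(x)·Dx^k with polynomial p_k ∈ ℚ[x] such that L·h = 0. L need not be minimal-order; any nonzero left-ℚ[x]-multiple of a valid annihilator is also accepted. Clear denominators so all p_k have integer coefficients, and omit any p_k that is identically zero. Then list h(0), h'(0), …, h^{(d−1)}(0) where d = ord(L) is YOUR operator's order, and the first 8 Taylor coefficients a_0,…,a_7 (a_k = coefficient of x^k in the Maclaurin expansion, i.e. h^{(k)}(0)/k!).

f: a_k = -1, 0, 2, 0, -2/3, 0, 4/45, 0, …
g: a_k = 0, -3, 0, 9/2, 0, -81/40, 0, 243/560, …
f·g: L₀ = L_f ⊗_s L_g, ord ≤ 2·2.
∫: right-multiply L₀ by Dx.
L = 25·Dx + 26·Dx^3 + Dx^5  (order 5).
h: a_k = 0, 0, 3/2, 0, -21/8, 0, 521/240, 0, …
ICs: h(0) = 0, h′(0) = 0, h′′(0) = 3, h′′′(0) = 0, h′′′′(0) = -63.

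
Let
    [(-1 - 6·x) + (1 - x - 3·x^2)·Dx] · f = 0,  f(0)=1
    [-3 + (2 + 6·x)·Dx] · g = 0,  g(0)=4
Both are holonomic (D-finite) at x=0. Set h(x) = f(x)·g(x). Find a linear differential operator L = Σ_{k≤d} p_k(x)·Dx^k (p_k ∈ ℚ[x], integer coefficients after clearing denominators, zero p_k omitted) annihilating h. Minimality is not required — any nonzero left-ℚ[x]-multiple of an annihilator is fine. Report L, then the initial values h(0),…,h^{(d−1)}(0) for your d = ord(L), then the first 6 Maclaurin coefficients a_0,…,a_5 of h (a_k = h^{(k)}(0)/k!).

L = (5 + 15·x + 27·x^2) + (-2 - 4·x + 12·x^2 + 18·x^3)·Dx  (order 1).
h: a_k = 4, 10, 35/2, 217/4, 3011/32, 18139/64, …
ICs: h(0) = 4.

f: a_k = 1, 1, 4, 7, 19, 40, …
g: a_k = 4, 6, -9/2, 27/4, -405/32, 1701/64, …
Sym-product of L_f,L_g gives L₀ (≤ ord 1).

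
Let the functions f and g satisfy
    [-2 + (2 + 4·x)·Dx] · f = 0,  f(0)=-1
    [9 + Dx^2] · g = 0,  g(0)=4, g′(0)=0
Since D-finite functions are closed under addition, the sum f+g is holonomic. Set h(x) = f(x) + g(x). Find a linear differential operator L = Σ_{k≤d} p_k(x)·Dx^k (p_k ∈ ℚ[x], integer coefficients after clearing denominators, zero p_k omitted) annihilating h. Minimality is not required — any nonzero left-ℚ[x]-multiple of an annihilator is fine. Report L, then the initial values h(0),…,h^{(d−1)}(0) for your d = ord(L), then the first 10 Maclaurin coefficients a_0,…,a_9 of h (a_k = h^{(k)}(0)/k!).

f: a_k = -1, -1, 1/2, -1/2, 5/8, -7/8, 21/16, -33/16, 429/128, -715/128, …
g: a_k = 4, 0, -18, 0, 27/2, 0, -81/20, 0, 729/1120, 0, …
Weyl lclm of L_f,L_g ⇒ L₀ (ord ≤ 3).
L = (-27 - 81·x - 81·x^2) + (18 + 117·x + 243·x^2 + 162·x^3)·Dx + (-3 - 9·x - 9·x^2)·Dx^2 + (2 + 13·x + 27·x^2 + 18·x^3)·Dx^3  (order 3).
h: a_k = 3, -1, -35/2, -1/2, 113/8, -7/8, -219/80, -33/16, 17931/4480, -715/128, …
ICs: h(0) = 3, h′(0) = -1, h′′(0) = -35.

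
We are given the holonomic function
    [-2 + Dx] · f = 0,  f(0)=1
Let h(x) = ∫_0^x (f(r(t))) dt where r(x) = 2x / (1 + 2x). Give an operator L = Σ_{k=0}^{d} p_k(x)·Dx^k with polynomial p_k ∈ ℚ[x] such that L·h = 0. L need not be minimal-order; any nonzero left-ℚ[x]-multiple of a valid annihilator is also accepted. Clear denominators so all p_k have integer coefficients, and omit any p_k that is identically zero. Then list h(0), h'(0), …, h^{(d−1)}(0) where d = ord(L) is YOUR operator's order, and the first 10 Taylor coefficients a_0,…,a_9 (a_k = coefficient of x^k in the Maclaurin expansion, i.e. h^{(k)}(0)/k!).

L = -4·Dx + (1 + 4·x + 4·x^2)·Dx^2  (order 2).
h: a_k = 0, 1, 2, 0, -4/3, 32/15, -32/15, 256/315, 160/63, -8192/945, …
ICs: h(0) = 0, h′(0) = 1.

f: a_k = 1, 2, 2, 4/3, 2/3, 4/15, 4/45, 8/315, 2/315, 4/2835, …
Substitute x→r, Dx→(1/r')Dx; clear ⇒ L₀.
Integrate: L := L₀·Dx.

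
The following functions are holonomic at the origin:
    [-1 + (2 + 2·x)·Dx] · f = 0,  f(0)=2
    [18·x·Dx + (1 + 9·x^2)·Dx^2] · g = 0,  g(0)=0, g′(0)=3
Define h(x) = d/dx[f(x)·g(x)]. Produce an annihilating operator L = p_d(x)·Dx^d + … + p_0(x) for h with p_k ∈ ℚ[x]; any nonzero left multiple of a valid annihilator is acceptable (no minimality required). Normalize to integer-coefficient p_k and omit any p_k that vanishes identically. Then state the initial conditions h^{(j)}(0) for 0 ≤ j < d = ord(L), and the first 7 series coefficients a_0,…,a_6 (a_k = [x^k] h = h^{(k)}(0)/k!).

f: a_k = 2, 1, -1/4, 1/8, -5/64, 7/128, -21/512, …
g: a_k = 0, 3, 0, -9, 0, 243/5, 0, …
L₀ := L_f ⊗_s L_g (sym. prod.), ord ≤ 2.
h₀' ⇒ L via d/dx closure of L₀.
L = (23 + 120·x - 570·x^2 - 648·x^3 - 81·x^4) + (52 + 220·x - 936·x^2 - 3048·x^3 - 2268·x^4 - 324·x^5)·Dx + (4 - 40·x - 68·x^2 - 432·x^3 - 948·x^4 - 648·x^5 - 108·x^6)·Dx^2  (order 2).
h: a_k = 6, 6, -225/4, -69/2, 31749/64, 91467/320, -11404773/2560, …
ICs: h(0) = 6, h′(0) = 6.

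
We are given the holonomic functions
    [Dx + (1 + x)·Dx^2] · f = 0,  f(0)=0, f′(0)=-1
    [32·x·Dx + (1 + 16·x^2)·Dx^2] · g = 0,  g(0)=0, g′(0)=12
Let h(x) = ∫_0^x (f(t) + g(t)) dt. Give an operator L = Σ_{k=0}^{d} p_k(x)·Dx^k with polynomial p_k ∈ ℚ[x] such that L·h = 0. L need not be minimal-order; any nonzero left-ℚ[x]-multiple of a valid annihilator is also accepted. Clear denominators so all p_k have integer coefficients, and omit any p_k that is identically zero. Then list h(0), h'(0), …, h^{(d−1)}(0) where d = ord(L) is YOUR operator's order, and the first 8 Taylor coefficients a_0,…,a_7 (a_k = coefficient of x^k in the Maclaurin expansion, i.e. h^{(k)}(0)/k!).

f: a_k = 0, -1, 1/2, -1/3, 1/4, -1/5, 1/6, -1/7, …
g: a_k = 0, 12, 0, -64, 0, 3072/5, 0, -49152/7, …
f+g: L₀ = lclm(L_f,L_g), ord ≤ 2+2.
h=∫₀ˣh₀: take L = L₀·Dx.
L = (-32 - 96·x + 1536·x^2 + 512·x^3)·Dx^2 + (-34 - 64·x + 1440·x^2 + 3072·x^3 + 1024·x^4)·Dx^3 + (-1 + 31·x + 32·x^2 + 512·x^3 + 768·x^4 + 256·x^5)·Dx^4  (order 4).
h: a_k = 0, 0, 11/2, 1/6, -193/12, 1/20, 3071/30, 1/42, …
ICs: h(0) = 0, h′(0) = 0, h′′(0) = 11, h′′′(0) = 1.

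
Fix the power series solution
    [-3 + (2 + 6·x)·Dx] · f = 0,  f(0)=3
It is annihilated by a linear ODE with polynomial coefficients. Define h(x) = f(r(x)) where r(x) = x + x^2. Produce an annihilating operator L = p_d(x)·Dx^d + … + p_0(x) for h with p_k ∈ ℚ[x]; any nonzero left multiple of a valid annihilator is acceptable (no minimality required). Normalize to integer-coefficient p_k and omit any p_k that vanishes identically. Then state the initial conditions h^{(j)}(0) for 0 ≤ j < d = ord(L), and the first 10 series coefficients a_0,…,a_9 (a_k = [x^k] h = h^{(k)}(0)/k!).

f: a_k = 3, 9/2, -27/8, 81/16, -1215/128, 5103/256, -45927/1024, 216513/2048, -8444007/32768, 42220035/65536, …
h₀=f(r): pull back L_f along r ⇒ L₀.
L = (-3 - 6·x) + (2 + 6·x + 6·x^2)·Dx  (order 1).
h: a_k = 3, 9/2, 9/8, -27/16, 297/128, -729/256, 2997/1024, -4131/2048, -18711/32768, 357939/65536, …
ICs: h(0) = 3.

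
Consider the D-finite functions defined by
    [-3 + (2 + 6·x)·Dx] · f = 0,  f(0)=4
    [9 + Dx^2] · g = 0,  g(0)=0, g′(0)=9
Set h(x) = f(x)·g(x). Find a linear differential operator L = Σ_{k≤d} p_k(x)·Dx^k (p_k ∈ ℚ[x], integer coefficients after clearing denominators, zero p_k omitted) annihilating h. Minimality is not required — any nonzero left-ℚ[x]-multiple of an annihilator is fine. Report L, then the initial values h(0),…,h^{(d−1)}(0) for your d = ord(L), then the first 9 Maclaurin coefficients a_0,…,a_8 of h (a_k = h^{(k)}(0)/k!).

L = (63 + 216·x + 324·x^2) + (-12 - 36·x)·Dx + (4 + 24·x + 36·x^2)·Dx^2  (order 2).
h: a_k = 0, 36, 54, -189/2, -81/4, -4617/160, 59049/320, -716607/1792, 16898949/17920, …
ICs: h(0) = 0, h′(0) = 36.

f: a_k = 4, 6, -9/2, 27/4, -405/32, 1701/64, -15309/256, 72171/512, -2814669/8192, …
g: a_k = 0, 9, 0, -27/2, 0, 243/40, 0, -729/560, 0, …
f·g: L₀ = L_f ⊗_s L_g, ord ≤ 1·2.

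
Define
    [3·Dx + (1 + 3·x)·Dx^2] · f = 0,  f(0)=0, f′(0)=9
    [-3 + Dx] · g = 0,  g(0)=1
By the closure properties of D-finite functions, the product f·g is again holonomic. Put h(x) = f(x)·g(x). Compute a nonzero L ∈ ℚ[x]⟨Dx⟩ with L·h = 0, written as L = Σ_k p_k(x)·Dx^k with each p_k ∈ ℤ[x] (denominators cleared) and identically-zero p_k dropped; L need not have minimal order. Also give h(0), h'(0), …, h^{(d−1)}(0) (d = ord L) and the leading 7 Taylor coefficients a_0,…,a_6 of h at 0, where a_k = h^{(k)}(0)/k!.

L = 27·x + (-3 - 18·x)·Dx + (1 + 3·x)·Dx^2  (order 2).
h: a_k = 0, 9, 27/2, 27, 0, 2187/40, -1701/16, …
ICs: h(0) = 0, h′(0) = 9.

f: a_k = 0, 9, -27/2, 27, -243/4, 729/5, -729/2, …
g: a_k = 1, 3, 9/2, 9/2, 27/8, 81/40, 81/80, …
L₀ := L_f ⊗_s L_g (sym. prod.), ord ≤ 2.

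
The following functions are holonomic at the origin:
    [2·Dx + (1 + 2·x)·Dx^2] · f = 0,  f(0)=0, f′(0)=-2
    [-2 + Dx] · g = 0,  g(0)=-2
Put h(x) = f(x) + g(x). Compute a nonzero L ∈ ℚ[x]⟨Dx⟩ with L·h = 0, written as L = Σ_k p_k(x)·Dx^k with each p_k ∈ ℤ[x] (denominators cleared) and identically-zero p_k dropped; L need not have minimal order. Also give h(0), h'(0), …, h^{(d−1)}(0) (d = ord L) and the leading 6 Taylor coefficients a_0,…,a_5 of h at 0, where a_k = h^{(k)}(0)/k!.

L = (-6 - 4·x)·Dx + (1 - 4·x - 4·x^2)·Dx^2 + (1 + 3·x + 2·x^2)·Dx^3  (order 3).
h: a_k = -2, -6, -2, -16/3, 8/3, -104/15, …
ICs: h(0) = -2, h′(0) = -6, h′′(0) = -4.

f: a_k = 0, -2, 2, -8/3, 4, -32/5, …
g: a_k = -2, -4, -4, -8/3, -4/3, -8/15, …
Weyl lclm of L_f,L_g ⇒ L₀ (ord ≤ 3).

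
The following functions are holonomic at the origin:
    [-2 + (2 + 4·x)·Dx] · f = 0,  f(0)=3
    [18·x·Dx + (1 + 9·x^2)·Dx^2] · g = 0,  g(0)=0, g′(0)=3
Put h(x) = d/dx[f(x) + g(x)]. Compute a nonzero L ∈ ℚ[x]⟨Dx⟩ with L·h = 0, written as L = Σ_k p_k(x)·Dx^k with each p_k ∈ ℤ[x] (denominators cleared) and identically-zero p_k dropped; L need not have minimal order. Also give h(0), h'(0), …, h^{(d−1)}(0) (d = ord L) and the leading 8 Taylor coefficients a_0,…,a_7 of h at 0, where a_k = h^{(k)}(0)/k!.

L = (-18 - 90·x + 486·x^2 + 486·x^3) + (-21 - 72·x + 360·x^2 + 1944·x^3 + 1701·x^4)·Dx + (-1 + 16·x + 54·x^2 + 198·x^3 + 567·x^4 + 486·x^5)·Dx^2  (order 2).
h: a_k = 6, -3, -45/2, -15/2, 2049/8, -189/8, -34299/16, -1287/16, …
ICs: h(0) = 6, h′(0) = -3.

f: a_k = 3, 3, -3/2, 3/2, -15/8, 21/8, -63/16, 99/16, …
g: a_k = 0, 3, 0, -9, 0, 243/5, 0, -2187/7, …
Sum ⇒ L₀ = lclm(L_f,L_g) in ℚ(x)⟨Dx⟩.
h=h₀': d/dx-closure on L₀ ⇒ L.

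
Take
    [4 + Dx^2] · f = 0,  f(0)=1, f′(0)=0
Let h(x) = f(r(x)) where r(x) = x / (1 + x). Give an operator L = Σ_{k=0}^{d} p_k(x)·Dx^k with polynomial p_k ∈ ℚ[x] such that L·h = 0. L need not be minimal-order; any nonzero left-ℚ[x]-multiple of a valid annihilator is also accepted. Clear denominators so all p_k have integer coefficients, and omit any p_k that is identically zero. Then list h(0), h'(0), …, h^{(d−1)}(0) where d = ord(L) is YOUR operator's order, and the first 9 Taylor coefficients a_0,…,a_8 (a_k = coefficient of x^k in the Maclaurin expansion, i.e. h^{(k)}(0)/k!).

L = 4 + (2 + 6·x + 6·x^2 + 2·x^3)·Dx + (1 + 4·x + 6·x^2 + 4·x^3 + x^4)·Dx^2  (order 2).
h: a_k = 1, 0, -2, 4, -16/3, 16/3, -154/45, -4/5, 2354/315, …
ICs: h(0) = 1, h′(0) = 0.

f: a_k = 1, 0, -2, 0, 2/3, 0, -4/45, 0, 2/315, …
f∘r: x↦r, Dx↦Dx/r' in L_f ⇒ L₀.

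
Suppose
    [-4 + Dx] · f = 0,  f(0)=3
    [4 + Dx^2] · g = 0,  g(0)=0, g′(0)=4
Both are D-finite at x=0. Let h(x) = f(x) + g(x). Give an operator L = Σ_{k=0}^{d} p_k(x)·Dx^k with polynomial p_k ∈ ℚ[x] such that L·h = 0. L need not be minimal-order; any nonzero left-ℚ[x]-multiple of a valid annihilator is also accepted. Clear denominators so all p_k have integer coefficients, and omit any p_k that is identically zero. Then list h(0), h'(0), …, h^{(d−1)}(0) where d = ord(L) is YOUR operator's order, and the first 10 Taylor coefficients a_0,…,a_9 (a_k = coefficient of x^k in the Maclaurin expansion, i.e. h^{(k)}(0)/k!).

f: a_k = 3, 12, 24, 32, 32, 128/5, 256/15, 1024/105, 512/105, 2048/945, …
g: a_k = 0, 4, 0, -8/3, 0, 8/15, 0, -16/315, 0, 8/2835, …
h₀=f+g: left-lcm gives L₀, ord ≤ 3.
L = -16 + 4·Dx - 4·Dx^2 + Dx^3  (order 3).
h: a_k = 3, 16, 24, 88/3, 32, 392/15, 256/15, 3056/315, 512/105, 6152/2835, …
ICs: h(0) = 3, h′(0) = 16, h′′(0) = 48.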